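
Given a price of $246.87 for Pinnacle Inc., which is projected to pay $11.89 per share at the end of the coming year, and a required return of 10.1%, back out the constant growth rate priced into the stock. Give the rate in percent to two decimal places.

5.28%

From P₀ = D₁/(r − g), the implied growth is g = r − D₁/P₀.
g = 0.101 − 11.89/246.87 = 0.101 − 0.04816 = 0.05284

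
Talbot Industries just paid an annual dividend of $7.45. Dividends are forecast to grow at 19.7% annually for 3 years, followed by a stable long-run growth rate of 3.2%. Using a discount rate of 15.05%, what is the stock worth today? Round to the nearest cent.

$97.28

Two-stage DDM. Project D₁…D_3 at 0.197, terminal growth 0.032, discount at r = 0.1505.
D_1 = 8.9177
D_2 = 10.6744
D_3 = 12.7773
Terminal value at t=3: TV = D_4/(r−g) = 13.1862/(0.1505−0.032) = 111.2756
P₀ = 8.9177/(1+0.1505)^1 + 10.6744/(1+0.1505)^2 + 12.7773/(1+0.1505)^3 + 111.2756/(1+0.1505)^3 = 97.2760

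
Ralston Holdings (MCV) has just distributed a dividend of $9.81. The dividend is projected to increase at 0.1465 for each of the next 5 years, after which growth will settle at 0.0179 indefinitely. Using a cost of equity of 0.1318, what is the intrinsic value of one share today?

Two-stage DDM. Project D₁…D_5 at 0.1465, terminal growth 0.0179, discount at r = 0.1318.
D_1 = 11.2472
D_2 = 12.8949
D_3 = 14.7840
D_4 = 16.9498
D_5 = 19.4330
Terminal value at t=5: TV = D_6/(r−g) = 19.7808/(0.1318−0.0179) = 173.6684
P₀ = 11.2472/(1+0.1318)^1 + 12.8949/(1+0.1318)^2 + 14.7840/(1+0.1318)^3 + 16.9498/(1+0.1318)^4 + 19.4330/(1+0.1318)^5 + 173.6684/(1+0.1318)^5 = 144.5077

$144.51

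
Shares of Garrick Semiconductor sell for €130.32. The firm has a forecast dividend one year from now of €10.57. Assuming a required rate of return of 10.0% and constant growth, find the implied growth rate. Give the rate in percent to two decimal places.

From P₀ = D₁/(r − g), the implied growth is g = r − D₁/P₀.
g = 0.1 − 10.57/130.32 = 0.1 − 0.08111 = 0.01889

1.89%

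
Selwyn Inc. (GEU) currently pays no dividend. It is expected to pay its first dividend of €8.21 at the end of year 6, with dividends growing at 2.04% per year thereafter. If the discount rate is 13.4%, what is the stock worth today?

€38.54

Deferred-dividend DDM. At t=5 the remaining stream is a growing perpetuity with first payment D_6 = 8.21.
V_5 = D_6/(r−g) = 8.21/(0.134−0.0204) = 72.2711
P₀ = V_5/(1+r)^5 = 72.2711/(1+0.134)^5 = 38.5389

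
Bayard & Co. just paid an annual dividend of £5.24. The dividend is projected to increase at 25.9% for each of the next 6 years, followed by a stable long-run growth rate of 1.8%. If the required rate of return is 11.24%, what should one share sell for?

£168.35

Two-stage DDM. Project D₁…D_6 at 0.259, terminal growth 0.018, discount at r = 0.1124.
D_1 = 6.5972
D_2 = 8.3058
D_3 = 10.4570
D_4 = 13.1654
D_5 = 16.5752
D_6 = 20.8682
Terminal value at t=6: TV = D_7/(r−g) = 21.2439/(0.1124−0.018) = 225.0409
P₀ = 6.5972/(1+0.1124)^1 + 8.3058/(1+0.1124)^2 + 10.4570/(1+0.1124)^3 + 13.1654/(1+0.1124)^4 + 16.5752/(1+0.1124)^5 + 20.8682/(1+0.1124)^6 + 225.0409/(1+0.1124)^6 = 168.3485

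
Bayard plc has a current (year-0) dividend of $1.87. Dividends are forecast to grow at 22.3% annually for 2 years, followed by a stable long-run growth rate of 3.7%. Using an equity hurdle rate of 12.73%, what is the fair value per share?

$29.51

Two-stage DDM. Project D₁…D_2 at 0.223, terminal growth 0.037, discount at r = 0.1273.
D_1 = 2.2870
D_2 = 2.7970
Terminal value at t=2: TV = D_3/(r−g) = 2.9005/(0.1273−0.037) = 32.1207
P₀ = 2.2870/(1+0.1273)^1 + 2.7970/(1+0.1273)^2 + 32.1207/(1+0.1273)^2 = 29.5056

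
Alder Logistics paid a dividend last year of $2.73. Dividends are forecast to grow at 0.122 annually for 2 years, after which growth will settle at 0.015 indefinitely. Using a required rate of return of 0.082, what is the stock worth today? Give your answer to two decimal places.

Two-stage DDM. Project D₁…D_2 at 0.122, terminal growth 0.015, discount at r = 0.082.
D_1 = 3.0631
D_2 = 3.4368
Terminal value at t=2: TV = D_3/(r−g) = 3.4883/(0.082−0.015) = 52.0642
P₀ = 3.0631/(1+0.082)^1 + 3.4368/(1+0.082)^2 + 52.0642/(1+0.082)^2 = 50.2383

$50.24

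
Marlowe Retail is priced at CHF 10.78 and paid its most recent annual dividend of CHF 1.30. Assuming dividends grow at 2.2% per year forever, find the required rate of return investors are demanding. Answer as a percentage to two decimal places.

Rearranging the constant-growth DDM: r = D₁/P₀ + g.
D₁ = 1.30 × (1 + 0.022) = 1.3286.
r = 1.3286 / 10.78 + 0.022 = 0.12325 + 0.022 = 0.14525

14.52%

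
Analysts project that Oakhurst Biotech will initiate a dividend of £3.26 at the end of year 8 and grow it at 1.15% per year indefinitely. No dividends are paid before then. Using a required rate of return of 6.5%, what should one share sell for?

Deferred-dividend DDM. At t=7 the remaining stream is a growing perpetuity with first payment D_8 = 3.26.
V_7 = D_8/(r−g) = 3.26/(0.065−0.0115) = 60.9346
P₀ = V_7/(1+r)^7 = 60.9346/(1+0.065)^7 = 39.2118

£39.21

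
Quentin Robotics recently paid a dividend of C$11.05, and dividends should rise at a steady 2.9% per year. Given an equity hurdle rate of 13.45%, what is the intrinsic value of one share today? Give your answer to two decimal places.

C$107.78

Gordon growth model: P₀ = D₁/(r − g). D₁ = 11.05 × (1 + 0.029) = 11.3704.
P₀ = 11.3704 / (0.1345 − 0.029) = 11.3704 / 0.1055 = 107.7768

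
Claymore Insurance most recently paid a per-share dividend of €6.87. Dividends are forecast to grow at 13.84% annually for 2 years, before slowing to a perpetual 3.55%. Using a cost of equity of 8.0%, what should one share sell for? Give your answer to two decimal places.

Two-stage DDM. Project D₁…D_2 at 0.1384, terminal growth 0.0355, discount at r = 0.08.
D_1 = 7.8208
D_2 = 8.9032
Terminal value at t=2: TV = D_3/(r−g) = 9.2193/(0.08−0.0355) = 207.1746
P₀ = 7.8208/(1+0.08)^1 + 8.9032/(1+0.08)^2 + 207.1746/(1+0.08)^2 = 192.4934

€192.49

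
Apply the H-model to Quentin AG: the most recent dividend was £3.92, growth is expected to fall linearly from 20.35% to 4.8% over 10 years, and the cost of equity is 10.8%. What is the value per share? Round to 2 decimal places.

H-model: P₀ = D₀[(1+g_L) + H(g_S−g_L)]/(r−g_L), with H = 10/2 = 5.
P₀ = 3.92 × [(1+0.048) + 5×(0.2035−0.048)] / (0.108−0.048)
   = 3.92 × 1.8255 / 0.06 = 119.2660

£119.27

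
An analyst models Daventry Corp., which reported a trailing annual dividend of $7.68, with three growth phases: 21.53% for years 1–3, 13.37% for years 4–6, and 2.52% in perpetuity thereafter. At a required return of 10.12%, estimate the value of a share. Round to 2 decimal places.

Three-stage DDM. Project D₁…D_6; terminal Gordon value at t=6 with g = 0.0252; discount at r = 0.1012.
D_1 = 9.3335
D_2 = 11.3430
D_3 = 13.7852
D_4 = 15.6282
D_5 = 17.7177
D_6 = 20.0866
TV_6 = 20.5928/(0.1012−0.0252) = 270.9575
P₀ = Σ Dₜ/(1+r)ᵗ + TV_6/(1+r)^6 = 212.9378

$212.94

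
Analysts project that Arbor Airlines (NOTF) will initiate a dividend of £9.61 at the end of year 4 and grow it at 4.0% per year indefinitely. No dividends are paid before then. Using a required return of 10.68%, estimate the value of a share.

Deferred-dividend DDM. At t=3 the remaining stream is a growing perpetuity with first payment D_4 = 9.61.
V_3 = D_4/(r−g) = 9.61/(0.1068−0.04) = 143.8623
P₀ = V_3/(1+r)^3 = 143.8623/(1+0.1068)^3 = 106.1059

£106.11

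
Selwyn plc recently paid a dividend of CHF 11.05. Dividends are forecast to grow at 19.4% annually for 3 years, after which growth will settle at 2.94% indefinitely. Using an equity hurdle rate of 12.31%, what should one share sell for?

CHF 183.38

Two-stage DDM. Project D₁…D_3 at 0.194, terminal growth 0.0294, discount at r = 0.1231.
D_1 = 13.1937
D_2 = 15.7533
D_3 = 18.8094
Terminal value at t=3: TV = D_4/(r−g) = 19.3624/(0.1231−0.0294) = 206.6426
P₀ = 13.1937/(1+0.1231)^1 + 15.7533/(1+0.1231)^2 + 18.8094/(1+0.1231)^3 + 206.6426/(1+0.1231)^3 = 183.3839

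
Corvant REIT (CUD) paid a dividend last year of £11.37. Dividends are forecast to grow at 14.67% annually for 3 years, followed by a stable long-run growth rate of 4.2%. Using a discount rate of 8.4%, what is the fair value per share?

£372.13

Two-stage DDM. Project D₁…D_3 at 0.1467, terminal growth 0.042, discount at r = 0.084.
D_1 = 13.0380
D_2 = 14.9507
D_3 = 17.1439
Terminal value at t=3: TV = D_4/(r−g) = 17.8640/(0.084−0.042) = 425.3323
P₀ = 13.0380/(1+0.084)^1 + 14.9507/(1+0.084)^2 + 17.1439/(1+0.084)^3 + 425.3323/(1+0.084)^3 = 372.1288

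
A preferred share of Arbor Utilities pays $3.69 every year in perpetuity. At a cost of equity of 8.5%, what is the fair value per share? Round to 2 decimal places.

$43.41

Zero-growth DDM (perpetuity): P₀ = D/r = 3.69 / 0.085 = 43.4118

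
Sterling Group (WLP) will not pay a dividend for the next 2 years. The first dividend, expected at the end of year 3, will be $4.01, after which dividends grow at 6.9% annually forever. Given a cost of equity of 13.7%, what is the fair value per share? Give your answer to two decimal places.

Deferred-dividend DDM. At t=2 the remaining stream is a growing perpetuity with first payment D_3 = 4.01.
V_2 = D_3/(r−g) = 4.01/(0.137−0.069) = 58.9706
P₀ = V_2/(1+r)^2 = 58.9706/(1+0.137)^2 = 45.6157

$45.62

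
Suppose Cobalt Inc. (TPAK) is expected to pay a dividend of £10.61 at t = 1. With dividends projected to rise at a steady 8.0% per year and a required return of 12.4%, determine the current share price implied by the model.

£241.14

Gordon growth model: P₀ = D₁/(r − g), with D₁ = 10.61 given directly.
P₀ = 10.6100 / (0.124 − 0.08) = 10.6100 / 0.044 = 241.1364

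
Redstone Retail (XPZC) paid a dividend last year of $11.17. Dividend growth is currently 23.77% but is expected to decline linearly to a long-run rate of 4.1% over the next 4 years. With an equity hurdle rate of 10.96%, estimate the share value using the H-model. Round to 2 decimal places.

$233.56

H-model: P₀ = D₀[(1+g_L) + H(g_S−g_L)]/(r−g_L), with H = 4/2 = 2.
P₀ = 11.17 × [(1+0.041) + 2×(0.2377−0.041)] / (0.1096−0.041)
   = 11.17 × 1.4344 / 0.0686 = 233.5605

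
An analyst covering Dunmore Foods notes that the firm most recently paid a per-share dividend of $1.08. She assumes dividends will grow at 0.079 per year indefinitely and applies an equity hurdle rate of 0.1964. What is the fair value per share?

Gordon growth model: P₀ = D₁/(r − g). D₁ = 1.08 × (1 + 0.079) = 1.1653.
P₀ = 1.1653 / (0.1964 − 0.079) = 1.1653 / 0.1174 = 9.9261

$9.93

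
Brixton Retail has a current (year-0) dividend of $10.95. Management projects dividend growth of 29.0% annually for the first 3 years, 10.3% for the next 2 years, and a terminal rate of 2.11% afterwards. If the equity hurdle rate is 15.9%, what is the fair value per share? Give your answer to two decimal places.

Three-stage DDM. Project D₁…D_5; terminal Gordon value at t=5 with g = 0.0211; discount at r = 0.159.
D_1 = 14.1255
D_2 = 18.2219
D_3 = 23.5062
D_4 = 25.9274
D_5 = 28.5979
TV_5 = 29.2013/(0.159−0.0211) = 211.7572
P₀ = Σ Dₜ/(1+r)ᵗ + TV_5/(1+r)^5 = 170.1511

$170.15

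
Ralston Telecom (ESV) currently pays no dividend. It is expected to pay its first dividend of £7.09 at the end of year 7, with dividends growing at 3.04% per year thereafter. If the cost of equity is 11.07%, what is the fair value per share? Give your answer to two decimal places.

Deferred-dividend DDM. At t=6 the remaining stream is a growing perpetuity with first payment D_7 = 7.09.
V_6 = D_7/(r−g) = 7.09/(0.1107−0.0304) = 88.2939
P₀ = V_6/(1+r)^6 = 88.2939/(1+0.1107)^6 = 47.0273

£47.03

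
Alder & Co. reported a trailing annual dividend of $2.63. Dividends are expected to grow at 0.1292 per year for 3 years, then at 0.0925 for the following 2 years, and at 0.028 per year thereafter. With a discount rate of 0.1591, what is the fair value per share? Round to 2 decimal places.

Three-stage DDM. Project D₁…D_5; terminal Gordon value at t=5 with g = 0.028; discount at r = 0.1591.
D_1 = 2.9698
D_2 = 3.3535
D_3 = 3.7868
D_4 = 4.1370
D_5 = 4.5197
TV_5 = 4.6463/(0.1591−0.028) = 35.4406
P₀ = Σ Dₜ/(1+r)ᵗ + TV_5/(1+r)^5 = 28.8815

$28.88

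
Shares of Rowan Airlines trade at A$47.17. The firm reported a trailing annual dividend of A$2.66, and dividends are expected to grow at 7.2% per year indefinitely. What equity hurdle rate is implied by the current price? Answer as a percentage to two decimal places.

Rearranging the constant-growth DDM: r = D₁/P₀ + g.
D₁ = 2.66 × (1 + 0.072) = 2.8515.
r = 2.8515 / 47.17 + 0.072 = 0.06045 + 0.072 = 0.13245

13.25%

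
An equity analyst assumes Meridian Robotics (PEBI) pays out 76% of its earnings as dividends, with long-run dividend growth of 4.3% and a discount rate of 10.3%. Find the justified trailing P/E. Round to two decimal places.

Justified trailing P/E = b(1+g)/(r−g) = 0.76×(1+0.043)/(0.103−0.043) = 13.2113

13.21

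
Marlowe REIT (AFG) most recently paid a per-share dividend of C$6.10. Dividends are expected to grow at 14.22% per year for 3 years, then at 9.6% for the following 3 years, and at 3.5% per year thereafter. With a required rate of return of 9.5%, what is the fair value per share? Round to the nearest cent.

C$160.49

Three-stage DDM. Project D₁…D_6; terminal Gordon value at t=6 with g = 0.035; discount at r = 0.095.
D_1 = 6.9674
D_2 = 7.9582
D_3 = 9.0898
D_4 = 9.9625
D_5 = 10.9189
D_6 = 11.9671
TV_6 = 12.3859/(0.095−0.035) = 206.4320
P₀ = Σ Dₜ/(1+r)ᵗ + TV_6/(1+r)^6 = 160.4860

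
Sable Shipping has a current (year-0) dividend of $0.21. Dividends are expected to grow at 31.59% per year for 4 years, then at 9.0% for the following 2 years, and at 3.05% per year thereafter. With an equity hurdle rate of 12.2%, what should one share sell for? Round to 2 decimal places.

Three-stage DDM. Project D₁…D_6; terminal Gordon value at t=6 with g = 0.0305; discount at r = 0.122.
D_1 = 0.2763
D_2 = 0.3636
D_3 = 0.4785
D_4 = 0.6297
D_5 = 0.6863
D_6 = 0.7481
TV_6 = 0.7709/(0.122−0.0305) = 8.4254
P₀ = Σ Dₜ/(1+r)ᵗ + TV_6/(1+r)^6 = 6.2553

$6.26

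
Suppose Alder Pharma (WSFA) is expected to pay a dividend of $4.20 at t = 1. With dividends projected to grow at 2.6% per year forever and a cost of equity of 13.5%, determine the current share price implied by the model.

$38.53

Gordon growth model: P₀ = D₁/(r − g), with D₁ = 4.20 given directly.
P₀ = 4.2000 / (0.135 − 0.026) = 4.2000 / 0.109 = 38.5321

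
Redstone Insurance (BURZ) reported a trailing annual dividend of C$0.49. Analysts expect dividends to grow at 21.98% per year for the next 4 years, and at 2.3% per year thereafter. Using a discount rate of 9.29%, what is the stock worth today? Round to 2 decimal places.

C$13.73

Two-stage DDM. Project D₁…D_4 at 0.2198, terminal growth 0.023, discount at r = 0.0929.
D_1 = 0.5977
D_2 = 0.7291
D_3 = 0.8893
D_4 = 1.0848
Terminal value at t=4: TV = D_5/(r−g) = 1.1098/(0.0929−0.023) = 15.8763
P₀ = 0.5977/(1+0.0929)^1 + 0.7291/(1+0.0929)^2 + 0.8893/(1+0.0929)^3 + 1.0848/(1+0.0929)^4 + 15.8763/(1+0.0929)^4 = 13.7272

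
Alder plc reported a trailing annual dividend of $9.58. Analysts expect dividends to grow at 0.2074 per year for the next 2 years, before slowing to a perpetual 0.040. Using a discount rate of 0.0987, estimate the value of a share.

$227.07

Two-stage DDM. Project D₁…D_2 at 0.2074, terminal growth 0.04, discount at r = 0.0987.
D_1 = 11.5669
D_2 = 13.9659
Terminal value at t=2: TV = D_3/(r−g) = 14.5245/(0.0987−0.04) = 247.4361
P₀ = 11.5669/(1+0.0987)^1 + 13.9659/(1+0.0987)^2 + 247.4361/(1+0.0987)^2 = 227.0740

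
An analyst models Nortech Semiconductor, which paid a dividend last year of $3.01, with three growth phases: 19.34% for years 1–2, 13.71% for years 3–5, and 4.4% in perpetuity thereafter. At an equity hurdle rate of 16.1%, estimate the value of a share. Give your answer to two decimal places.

Three-stage DDM. Project D₁…D_5; terminal Gordon value at t=5 with g = 0.044; discount at r = 0.161.
D_1 = 3.5921
D_2 = 4.2869
D_3 = 4.8746
D_4 = 5.5429
D_5 = 6.3028
TV_5 = 6.5801/(0.161−0.044) = 56.2405
P₀ = Σ Dₜ/(1+r)ᵗ + TV_5/(1+r)^5 = 42.0896

$42.09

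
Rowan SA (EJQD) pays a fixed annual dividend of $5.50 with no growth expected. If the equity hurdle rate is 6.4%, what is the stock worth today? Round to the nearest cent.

Zero-growth DDM (perpetuity): P₀ = D/r = 5.50 / 0.064 = 85.9375

$85.94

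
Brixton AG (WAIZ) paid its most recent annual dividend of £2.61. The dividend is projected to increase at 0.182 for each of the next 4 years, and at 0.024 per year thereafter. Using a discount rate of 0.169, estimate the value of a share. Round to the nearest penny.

£30.00

Two-stage DDM. Project D₁…D_4 at 0.182, terminal growth 0.024, discount at r = 0.169.
D_1 = 3.0850
D_2 = 3.6465
D_3 = 4.3102
D_4 = 5.0946
Terminal value at t=4: TV = D_5/(r−g) = 5.2169/(0.169−0.024) = 35.9784
P₀ = 3.0850/(1+0.169)^1 + 3.6465/(1+0.169)^2 + 4.3102/(1+0.169)^3 + 5.0946/(1+0.169)^4 + 35.9784/(1+0.169)^4 = 29.9992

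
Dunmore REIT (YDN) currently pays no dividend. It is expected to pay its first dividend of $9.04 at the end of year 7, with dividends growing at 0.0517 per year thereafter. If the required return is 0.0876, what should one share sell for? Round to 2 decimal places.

$152.15

Deferred-dividend DDM. At t=6 the remaining stream is a growing perpetuity with first payment D_7 = 9.04.
V_6 = D_7/(r−g) = 9.04/(0.0876−0.0517) = 251.8106
P₀ = V_6/(1+r)^6 = 251.8106/(1+0.0876)^6 = 152.1454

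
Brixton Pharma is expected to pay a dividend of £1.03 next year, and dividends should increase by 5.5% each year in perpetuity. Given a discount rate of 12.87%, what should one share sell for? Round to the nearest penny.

Gordon growth model: P₀ = D₁/(r − g), with D₁ = 1.03 given directly.
P₀ = 1.0300 / (0.1287 − 0.055) = 1.0300 / 0.0737 = 13.9756

£13.98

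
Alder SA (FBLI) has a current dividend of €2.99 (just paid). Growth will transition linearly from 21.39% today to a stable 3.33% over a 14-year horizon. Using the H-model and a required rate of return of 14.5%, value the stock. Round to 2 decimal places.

H-model: P₀ = D₀[(1+g_L) + H(g_S−g_L)]/(r−g_L), with H = 14/2 = 7.
P₀ = 2.99 × [(1+0.0333) + 7×(0.2139−0.0333)] / (0.145−0.0333)
   = 2.99 × 2.2975 / 0.1117 = 61.4998

€61.50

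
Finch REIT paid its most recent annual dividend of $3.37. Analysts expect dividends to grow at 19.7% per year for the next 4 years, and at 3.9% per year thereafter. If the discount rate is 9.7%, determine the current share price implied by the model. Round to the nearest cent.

$102.42

Two-stage DDM. Project D₁…D_4 at 0.197, terminal growth 0.039, discount at r = 0.097.
D_1 = 4.0339
D_2 = 4.8286
D_3 = 5.7798
D_4 = 6.9184
Terminal value at t=4: TV = D_5/(r−g) = 7.1882/(0.097−0.039) = 123.9350
P₀ = 4.0339/(1+0.097)^1 + 4.8286/(1+0.097)^2 + 5.7798/(1+0.097)^3 + 6.9184/(1+0.097)^4 + 123.9350/(1+0.097)^4 = 102.4241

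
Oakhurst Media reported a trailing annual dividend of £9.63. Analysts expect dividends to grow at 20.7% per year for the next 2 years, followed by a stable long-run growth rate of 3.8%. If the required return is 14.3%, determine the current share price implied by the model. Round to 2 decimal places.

Two-stage DDM. Project D₁…D_2 at 0.207, terminal growth 0.038, discount at r = 0.143.
D_1 = 11.6234
D_2 = 14.0295
Terminal value at t=2: TV = D_3/(r−g) = 14.5626/(0.143−0.038) = 138.6912
P₀ = 11.6234/(1+0.143)^1 + 14.0295/(1+0.143)^2 + 138.6912/(1+0.143)^2 = 127.0667

£127.07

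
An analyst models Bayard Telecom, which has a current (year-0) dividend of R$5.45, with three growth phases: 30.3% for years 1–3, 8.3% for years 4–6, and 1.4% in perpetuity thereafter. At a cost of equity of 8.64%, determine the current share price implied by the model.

Three-stage DDM. Project D₁…D_6; terminal Gordon value at t=6 with g = 0.014; discount at r = 0.0864.
D_1 = 7.1014
D_2 = 9.2531
D_3 = 12.0567
D_4 = 13.0574
D_5 = 14.1412
D_6 = 15.3149
TV_6 = 15.5293/(0.0864−0.014) = 214.4937
P₀ = Σ Dₜ/(1+r)ᵗ + TV_6/(1+r)^6 = 182.2713

R$182.27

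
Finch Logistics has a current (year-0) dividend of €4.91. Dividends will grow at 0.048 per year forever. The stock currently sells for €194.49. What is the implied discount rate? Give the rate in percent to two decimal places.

Rearranging the constant-growth DDM: r = D₁/P₀ + g.
D₁ = 4.91 × (1 + 0.048) = 5.1457.
r = 5.1457 / 194.49 + 0.048 = 0.02646 + 0.048 = 0.07446

7.45%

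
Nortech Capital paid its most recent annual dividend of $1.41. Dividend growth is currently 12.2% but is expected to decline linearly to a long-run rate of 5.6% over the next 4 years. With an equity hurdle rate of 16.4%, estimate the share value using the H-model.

H-model: P₀ = D₀[(1+g_L) + H(g_S−g_L)]/(r−g_L), with H = 4/2 = 2.
P₀ = 1.41 × [(1+0.056) + 2×(0.122−0.056)] / (0.164−0.056)
   = 1.41 × 1.1880 / 0.108 = 15.5100

$15.51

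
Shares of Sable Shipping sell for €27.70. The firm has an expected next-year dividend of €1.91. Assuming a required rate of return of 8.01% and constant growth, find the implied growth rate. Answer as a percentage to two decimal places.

From P₀ = D₁/(r − g), the implied growth is g = r − D₁/P₀.
g = 0.0801 − 1.91/27.70 = 0.0801 − 0.06895 = 0.01115

1.11%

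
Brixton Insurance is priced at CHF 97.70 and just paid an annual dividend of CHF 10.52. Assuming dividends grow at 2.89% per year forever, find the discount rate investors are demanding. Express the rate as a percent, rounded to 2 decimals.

Rearranging the constant-growth DDM: r = D₁/P₀ + g.
D₁ = 10.52 × (1 + 0.0289) = 10.8240.
r = 10.8240 / 97.70 + 0.0289 = 0.11079 + 0.0289 = 0.13969

13.97%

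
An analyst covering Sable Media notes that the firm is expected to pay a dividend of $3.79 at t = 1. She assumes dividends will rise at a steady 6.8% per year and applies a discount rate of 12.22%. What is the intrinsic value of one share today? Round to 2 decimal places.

$69.93

Gordon growth model: P₀ = D₁/(r − g), with D₁ = 3.79 given directly.
P₀ = 3.7900 / (0.1222 − 0.068) = 3.7900 / 0.0542 = 69.9262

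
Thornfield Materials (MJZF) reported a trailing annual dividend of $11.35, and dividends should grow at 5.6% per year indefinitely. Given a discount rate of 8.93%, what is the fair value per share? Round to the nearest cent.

Gordon growth model: P₀ = D₁/(r − g). D₁ = 11.35 × (1 + 0.056) = 11.9856.
P₀ = 11.9856 / (0.0893 − 0.056) = 11.9856 / 0.0333 = 359.9279

$359.93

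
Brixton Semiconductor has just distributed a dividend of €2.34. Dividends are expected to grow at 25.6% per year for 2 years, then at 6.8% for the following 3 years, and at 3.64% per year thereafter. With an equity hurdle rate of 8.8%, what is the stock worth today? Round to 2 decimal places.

Three-stage DDM. Project D₁…D_5; terminal Gordon value at t=5 with g = 0.0364; discount at r = 0.088.
D_1 = 2.9390
D_2 = 3.6914
D_3 = 3.9425
D_4 = 4.2105
D_5 = 4.4969
TV_5 = 4.6605/(0.088−0.0364) = 90.3206
P₀ = Σ Dₜ/(1+r)ᵗ + TV_5/(1+r)^5 = 74.0790

€74.08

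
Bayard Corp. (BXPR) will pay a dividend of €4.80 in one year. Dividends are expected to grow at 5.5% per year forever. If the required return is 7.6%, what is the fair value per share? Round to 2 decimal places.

€228.57

Gordon growth model: P₀ = D₁/(r − g), with D₁ = 4.80 given directly.
P₀ = 4.8000 / (0.076 − 0.055) = 4.8000 / 0.021 = 228.5714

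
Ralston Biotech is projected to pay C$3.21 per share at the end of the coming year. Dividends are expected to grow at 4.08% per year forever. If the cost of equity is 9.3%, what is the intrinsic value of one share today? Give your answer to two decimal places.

Gordon growth model: P₀ = D₁/(r − g), with D₁ = 3.21 given directly.
P₀ = 3.2100 / (0.093 − 0.0408) = 3.2100 / 0.0522 = 61.4943

C$61.49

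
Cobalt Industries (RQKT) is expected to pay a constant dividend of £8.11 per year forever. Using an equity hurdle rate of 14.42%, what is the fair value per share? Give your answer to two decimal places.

£56.24

Zero-growth DDM (perpetuity): P₀ = D/r = 8.11 / 0.1442 = 56.2413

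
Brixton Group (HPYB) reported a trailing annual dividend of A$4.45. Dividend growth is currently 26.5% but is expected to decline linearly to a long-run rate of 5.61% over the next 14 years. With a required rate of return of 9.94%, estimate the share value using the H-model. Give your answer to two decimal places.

H-model: P₀ = D₀[(1+g_L) + H(g_S−g_L)]/(r−g_L), with H = 14/2 = 7.
P₀ = 4.45 × [(1+0.0561) + 7×(0.265−0.0561)] / (0.0994−0.0561)
   = 4.45 × 2.5184 / 0.0433 = 258.8194

A$258.82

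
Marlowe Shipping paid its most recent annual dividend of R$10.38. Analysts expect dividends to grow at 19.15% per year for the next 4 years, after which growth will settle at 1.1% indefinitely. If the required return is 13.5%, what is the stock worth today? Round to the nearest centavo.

R$149.73

Two-stage DDM. Project D₁…D_4 at 0.1915, terminal growth 0.011, discount at r = 0.135.
D_1 = 12.3678
D_2 = 14.7362
D_3 = 17.5582
D_4 = 20.9206
Terminal value at t=4: TV = D_5/(r−g) = 21.1507/(0.135−0.011) = 170.5701
P₀ = 12.3678/(1+0.135)^1 + 14.7362/(1+0.135)^2 + 17.5582/(1+0.135)^3 + 20.9206/(1+0.135)^4 + 170.5701/(1+0.135)^4 = 149.7334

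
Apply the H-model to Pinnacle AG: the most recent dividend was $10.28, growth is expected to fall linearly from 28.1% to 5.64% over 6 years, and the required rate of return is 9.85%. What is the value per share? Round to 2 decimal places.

$422.48

H-model: P₀ = D₀[(1+g_L) + H(g_S−g_L)]/(r−g_L), with H = 6/2 = 3.
P₀ = 10.28 × [(1+0.0564) + 3×(0.281−0.0564)] / (0.0985−0.0564)
   = 10.28 × 1.7302 / 0.0421 = 422.4811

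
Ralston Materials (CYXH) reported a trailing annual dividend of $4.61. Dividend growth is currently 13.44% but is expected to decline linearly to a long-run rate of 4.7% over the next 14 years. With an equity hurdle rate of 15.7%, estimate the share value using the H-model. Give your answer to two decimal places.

H-model: P₀ = D₀[(1+g_L) + H(g_S−g_L)]/(r−g_L), with H = 14/2 = 7.
P₀ = 4.61 × [(1+0.047) + 7×(0.1344−0.047)] / (0.157−0.047)
   = 4.61 × 1.6588 / 0.11 = 69.5188

$69.52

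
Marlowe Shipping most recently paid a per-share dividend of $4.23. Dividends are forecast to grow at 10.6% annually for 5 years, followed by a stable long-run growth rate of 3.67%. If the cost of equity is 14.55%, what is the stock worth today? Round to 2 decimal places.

Two-stage DDM. Project D₁…D_5 at 0.106, terminal growth 0.0367, discount at r = 0.1455.
D_1 = 4.6784
D_2 = 5.1743
D_3 = 5.7228
D_4 = 6.3294
D_5 = 7.0003
Terminal value at t=5: TV = D_6/(r−g) = 7.2572/(0.1455−0.0367) = 66.7022
P₀ = 4.6784/(1+0.1455)^1 + 5.1743/(1+0.1455)^2 + 5.7228/(1+0.1455)^3 + 6.3294/(1+0.1455)^4 + 7.0003/(1+0.1455)^5 + 66.7022/(1+0.1455)^5 = 52.8794

$52.88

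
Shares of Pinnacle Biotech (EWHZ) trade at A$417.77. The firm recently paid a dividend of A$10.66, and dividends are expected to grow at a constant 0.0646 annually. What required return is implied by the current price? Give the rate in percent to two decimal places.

Rearranging the constant-growth DDM: r = D₁/P₀ + g.
D₁ = 10.66 × (1 + 0.0646) = 11.3486.
r = 11.3486 / 417.77 + 0.0646 = 0.02716 + 0.0646 = 0.09176

9.18%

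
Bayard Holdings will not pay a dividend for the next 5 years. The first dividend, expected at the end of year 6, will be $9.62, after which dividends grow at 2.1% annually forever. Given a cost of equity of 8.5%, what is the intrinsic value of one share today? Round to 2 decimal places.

Deferred-dividend DDM. At t=5 the remaining stream is a growing perpetuity with first payment D_6 = 9.62.
V_5 = D_6/(r−g) = 9.62/(0.085−0.021) = 150.3125
P₀ = V_5/(1+r)^5 = 150.3125/(1+0.085)^5 = 99.9646

$99.96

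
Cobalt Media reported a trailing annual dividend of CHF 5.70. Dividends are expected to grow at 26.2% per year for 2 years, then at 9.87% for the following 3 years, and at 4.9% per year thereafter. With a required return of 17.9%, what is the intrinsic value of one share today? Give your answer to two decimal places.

Three-stage DDM. Project D₁…D_5; terminal Gordon value at t=5 with g = 0.049; discount at r = 0.179.
D_1 = 7.1934
D_2 = 9.0781
D_3 = 9.9741
D_4 = 10.9585
D_5 = 12.0401
TV_5 = 12.6301/(0.179−0.049) = 97.1545
P₀ = Σ Dₜ/(1+r)ᵗ + TV_5/(1+r)^5 = 72.3223

CHF 72.32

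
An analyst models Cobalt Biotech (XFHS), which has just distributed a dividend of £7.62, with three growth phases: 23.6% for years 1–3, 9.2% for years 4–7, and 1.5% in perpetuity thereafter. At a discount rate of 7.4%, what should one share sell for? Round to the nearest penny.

£292.46

Three-stage DDM. Project D₁…D_7; terminal Gordon value at t=7 with g = 0.015; discount at r = 0.074.
D_1 = 9.4183
D_2 = 11.6410
D_3 = 14.3883
D_4 = 15.7121
D_5 = 17.1576
D_6 = 18.7361
D_7 = 20.4598
TV_7 = 20.7667/(0.074−0.015) = 351.9776
P₀ = Σ Dₜ/(1+r)ᵗ + TV_7/(1+r)^7 = 292.4559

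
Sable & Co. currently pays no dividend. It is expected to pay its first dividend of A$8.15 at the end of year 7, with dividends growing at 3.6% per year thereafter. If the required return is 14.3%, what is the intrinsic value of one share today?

A$34.16

Deferred-dividend DDM. At t=6 the remaining stream is a growing perpetuity with first payment D_7 = 8.15.
V_6 = D_7/(r−g) = 8.15/(0.143−0.036) = 76.1682
P₀ = V_6/(1+r)^6 = 76.1682/(1+0.143)^6 = 34.1583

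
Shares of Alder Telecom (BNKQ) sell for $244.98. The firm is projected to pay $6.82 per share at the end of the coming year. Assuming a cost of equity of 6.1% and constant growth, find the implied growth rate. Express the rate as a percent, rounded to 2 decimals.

From P₀ = D₁/(r − g), the implied growth is g = r − D₁/P₀.
g = 0.061 − 6.82/244.98 = 0.061 − 0.02784 = 0.03316

3.32%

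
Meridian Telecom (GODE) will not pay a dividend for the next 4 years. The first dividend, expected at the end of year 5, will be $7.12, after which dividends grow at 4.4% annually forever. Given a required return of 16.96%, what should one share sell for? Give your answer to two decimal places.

$30.29

Deferred-dividend DDM. At t=4 the remaining stream is a growing perpetuity with first payment D_5 = 7.12.
V_4 = D_5/(r−g) = 7.12/(0.1696−0.044) = 56.6879
P₀ = V_4/(1+r)^4 = 56.6879/(1+0.1696)^4 = 30.2929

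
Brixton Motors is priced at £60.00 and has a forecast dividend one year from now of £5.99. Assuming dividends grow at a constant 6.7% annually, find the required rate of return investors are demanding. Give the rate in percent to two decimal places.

16.68%

Rearranging the constant-growth DDM: r = D₁/P₀ + g.
r = 5.9900 / 60.00 + 0.067 = 0.09983 + 0.067 = 0.16683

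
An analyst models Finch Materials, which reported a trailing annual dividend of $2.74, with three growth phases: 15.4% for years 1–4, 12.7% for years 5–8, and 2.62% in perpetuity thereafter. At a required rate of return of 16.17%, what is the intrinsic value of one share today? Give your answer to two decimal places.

$38.58

Three-stage DDM. Project D₁…D_8; terminal Gordon value at t=8 with g = 0.0262; discount at r = 0.1617.
D_1 = 3.1620
D_2 = 3.6489
D_3 = 4.2108
D_4 = 4.8593
D_5 = 5.4764
D_6 = 6.1719
D_7 = 6.9558
D_8 = 7.8392
TV_8 = 8.0445/(0.1617−0.0262) = 59.3693
P₀ = Σ Dₜ/(1+r)ᵗ + TV_8/(1+r)^8 = 38.5766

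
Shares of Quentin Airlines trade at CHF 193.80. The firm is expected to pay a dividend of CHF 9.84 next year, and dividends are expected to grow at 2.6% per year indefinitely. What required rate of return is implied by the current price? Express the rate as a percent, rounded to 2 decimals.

Rearranging the constant-growth DDM: r = D₁/P₀ + g.
r = 9.8400 / 193.80 + 0.026 = 0.05077 + 0.026 = 0.07677

7.68%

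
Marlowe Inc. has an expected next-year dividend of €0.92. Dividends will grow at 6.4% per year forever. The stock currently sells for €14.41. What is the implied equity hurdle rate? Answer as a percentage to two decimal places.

12.78%

Rearranging the constant-growth DDM: r = D₁/P₀ + g.
r = 0.9200 / 14.41 + 0.064 = 0.06384 + 0.064 = 0.12784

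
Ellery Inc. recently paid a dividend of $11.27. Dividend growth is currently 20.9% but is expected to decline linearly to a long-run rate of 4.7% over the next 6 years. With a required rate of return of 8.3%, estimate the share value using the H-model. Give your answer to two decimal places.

H-model: P₀ = D₀[(1+g_L) + H(g_S−g_L)]/(r−g_L), with H = 6/2 = 3.
P₀ = 11.27 × [(1+0.047) + 3×(0.209−0.047)] / (0.083−0.047)
   = 11.27 × 1.5330 / 0.036 = 479.9142

$479.91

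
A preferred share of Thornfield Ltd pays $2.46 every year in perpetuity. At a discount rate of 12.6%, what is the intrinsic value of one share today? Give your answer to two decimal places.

$19.52

Zero-growth DDM (perpetuity): P₀ = D/r = 2.46 / 0.126 = 19.5238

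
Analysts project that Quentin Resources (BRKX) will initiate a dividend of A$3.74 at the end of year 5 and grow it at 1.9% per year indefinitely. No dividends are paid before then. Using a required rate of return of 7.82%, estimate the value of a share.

A$46.75

Deferred-dividend DDM. At t=4 the remaining stream is a growing perpetuity with first payment D_5 = 3.74.
V_4 = D_5/(r−g) = 3.74/(0.0782−0.019) = 63.1757
P₀ = V_4/(1+r)^4 = 63.1757/(1+0.0782)^4 = 46.7469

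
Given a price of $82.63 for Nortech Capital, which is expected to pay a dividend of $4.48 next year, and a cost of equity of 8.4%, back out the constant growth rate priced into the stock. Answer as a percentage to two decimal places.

2.98%

From P₀ = D₁/(r − g), the implied growth is g = r − D₁/P₀.
g = 0.084 − 4.48/82.63 = 0.084 − 0.05422 = 0.02978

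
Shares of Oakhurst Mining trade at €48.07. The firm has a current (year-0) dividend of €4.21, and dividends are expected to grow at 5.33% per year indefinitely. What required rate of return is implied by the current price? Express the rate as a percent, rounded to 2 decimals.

14.55%

Rearranging the constant-growth DDM: r = D₁/P₀ + g.
D₁ = 4.21 × (1 + 0.0533) = 4.4344.
r = 4.4344 / 48.07 + 0.0533 = 0.09225 + 0.0533 = 0.14555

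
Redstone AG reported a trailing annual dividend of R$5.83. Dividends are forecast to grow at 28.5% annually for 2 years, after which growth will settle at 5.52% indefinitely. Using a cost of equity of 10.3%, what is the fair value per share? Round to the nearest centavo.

Two-stage DDM. Project D₁…D_2 at 0.285, terminal growth 0.0552, discount at r = 0.103.
D_1 = 7.4915
D_2 = 9.6266
Terminal value at t=2: TV = D_3/(r−g) = 10.1580/(0.103−0.0552) = 212.5111
P₀ = 7.4915/(1+0.103)^1 + 9.6266/(1+0.103)^2 + 212.5111/(1+0.103)^2 = 189.3796

R$189.38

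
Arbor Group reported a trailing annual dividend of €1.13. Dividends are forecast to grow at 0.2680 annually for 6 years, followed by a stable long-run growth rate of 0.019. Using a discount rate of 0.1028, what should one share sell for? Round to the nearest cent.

Two-stage DDM. Project D₁…D_6 at 0.268, terminal growth 0.019, discount at r = 0.1028.
D_1 = 1.4328
D_2 = 1.8168
D_3 = 2.3038
D_4 = 2.9212
D_5 = 3.7040
D_6 = 4.6967
Terminal value at t=6: TV = D_7/(r−g) = 4.7859/(0.1028−0.019) = 57.1116
P₀ = 1.4328/(1+0.1028)^1 + 1.8168/(1+0.1028)^2 + 2.3038/(1+0.1028)^3 + 2.9212/(1+0.1028)^4 + 3.7040/(1+0.1028)^5 + 4.6967/(1+0.1028)^6 + 57.1116/(1+0.1028)^6 = 43.1178

€43.12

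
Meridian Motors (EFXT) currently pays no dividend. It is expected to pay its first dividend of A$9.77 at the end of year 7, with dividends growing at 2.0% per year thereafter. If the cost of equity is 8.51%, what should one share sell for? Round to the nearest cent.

A$91.94

Deferred-dividend DDM. At t=6 the remaining stream is a growing perpetuity with first payment D_7 = 9.77.
V_6 = D_7/(r−g) = 9.77/(0.0851−0.02) = 150.0768
P₀ = V_6/(1+r)^6 = 150.0768/(1+0.0851)^6 = 91.9380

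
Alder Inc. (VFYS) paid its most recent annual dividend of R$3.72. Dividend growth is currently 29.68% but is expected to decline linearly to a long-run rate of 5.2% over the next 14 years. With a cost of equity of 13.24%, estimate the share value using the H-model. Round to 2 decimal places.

H-model: P₀ = D₀[(1+g_L) + H(g_S−g_L)]/(r−g_L), with H = 14/2 = 7.
P₀ = 3.72 × [(1+0.052) + 7×(0.2968−0.052)] / (0.1324−0.052)
   = 3.72 × 2.7656 / 0.0804 = 127.9606

R$127.96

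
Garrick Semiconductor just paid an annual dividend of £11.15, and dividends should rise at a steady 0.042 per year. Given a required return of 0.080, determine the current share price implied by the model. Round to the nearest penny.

Gordon growth model: P₀ = D₁/(r − g). D₁ = 11.15 × (1 + 0.042) = 11.6183.
P₀ = 11.6183 / (0.08 − 0.042) = 11.6183 / 0.038 = 305.7447

£305.74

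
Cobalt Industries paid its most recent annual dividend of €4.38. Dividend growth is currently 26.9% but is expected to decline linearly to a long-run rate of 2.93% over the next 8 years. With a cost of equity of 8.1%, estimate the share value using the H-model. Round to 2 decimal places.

€168.43

H-model: P₀ = D₀[(1+g_L) + H(g_S−g_L)]/(r−g_L), with H = 8/2 = 4.
P₀ = 4.38 × [(1+0.0293) + 4×(0.269−0.0293)] / (0.081−0.0293)
   = 4.38 × 1.9881 / 0.0517 = 168.4309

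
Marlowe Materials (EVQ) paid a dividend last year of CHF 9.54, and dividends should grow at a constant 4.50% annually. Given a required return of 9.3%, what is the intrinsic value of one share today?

Gordon growth model: P₀ = D₁/(r − g). D₁ = 9.54 × (1 + 0.045) = 9.9693.
P₀ = 9.9693 / (0.093 − 0.045) = 9.9693 / 0.048 = 207.6937

CHF 207.69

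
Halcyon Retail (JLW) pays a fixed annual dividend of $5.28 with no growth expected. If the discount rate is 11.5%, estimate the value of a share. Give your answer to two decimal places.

$45.91

Zero-growth DDM (perpetuity): P₀ = D/r = 5.28 / 0.115 = 45.9130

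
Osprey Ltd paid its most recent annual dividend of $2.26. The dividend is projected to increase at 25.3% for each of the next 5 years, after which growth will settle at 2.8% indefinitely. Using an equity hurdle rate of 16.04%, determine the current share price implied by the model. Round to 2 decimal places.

$40.07

Two-stage DDM. Project D₁…D_5 at 0.253, terminal growth 0.028, discount at r = 0.1604.
D_1 = 2.8318
D_2 = 3.5482
D_3 = 4.4459
D_4 = 5.5707
D_5 = 6.9801
Terminal value at t=5: TV = D_6/(r−g) = 7.1756/(0.1604−0.028) = 54.1962
P₀ = 2.8318/(1+0.1604)^1 + 3.5482/(1+0.1604)^2 + 4.4459/(1+0.1604)^3 + 5.5707/(1+0.1604)^4 + 6.9801/(1+0.1604)^5 + 54.1962/(1+0.1604)^5 = 40.0699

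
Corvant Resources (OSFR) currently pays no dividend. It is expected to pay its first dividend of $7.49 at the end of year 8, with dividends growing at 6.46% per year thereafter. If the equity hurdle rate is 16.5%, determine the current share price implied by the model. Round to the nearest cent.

$25.61

Deferred-dividend DDM. At t=7 the remaining stream is a growing perpetuity with first payment D_8 = 7.49.
V_7 = D_8/(r−g) = 7.49/(0.165−0.0646) = 74.6016
P₀ = V_7/(1+r)^7 = 74.6016/(1+0.165)^7 = 25.6134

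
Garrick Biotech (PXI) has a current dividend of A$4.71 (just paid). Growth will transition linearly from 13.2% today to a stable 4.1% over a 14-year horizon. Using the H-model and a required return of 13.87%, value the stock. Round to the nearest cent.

H-model: P₀ = D₀[(1+g_L) + H(g_S−g_L)]/(r−g_L), with H = 14/2 = 7.
P₀ = 4.71 × [(1+0.041) + 7×(0.132−0.041)] / (0.1387−0.041)
   = 4.71 × 1.6780 / 0.0977 = 80.8944

A$80.89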